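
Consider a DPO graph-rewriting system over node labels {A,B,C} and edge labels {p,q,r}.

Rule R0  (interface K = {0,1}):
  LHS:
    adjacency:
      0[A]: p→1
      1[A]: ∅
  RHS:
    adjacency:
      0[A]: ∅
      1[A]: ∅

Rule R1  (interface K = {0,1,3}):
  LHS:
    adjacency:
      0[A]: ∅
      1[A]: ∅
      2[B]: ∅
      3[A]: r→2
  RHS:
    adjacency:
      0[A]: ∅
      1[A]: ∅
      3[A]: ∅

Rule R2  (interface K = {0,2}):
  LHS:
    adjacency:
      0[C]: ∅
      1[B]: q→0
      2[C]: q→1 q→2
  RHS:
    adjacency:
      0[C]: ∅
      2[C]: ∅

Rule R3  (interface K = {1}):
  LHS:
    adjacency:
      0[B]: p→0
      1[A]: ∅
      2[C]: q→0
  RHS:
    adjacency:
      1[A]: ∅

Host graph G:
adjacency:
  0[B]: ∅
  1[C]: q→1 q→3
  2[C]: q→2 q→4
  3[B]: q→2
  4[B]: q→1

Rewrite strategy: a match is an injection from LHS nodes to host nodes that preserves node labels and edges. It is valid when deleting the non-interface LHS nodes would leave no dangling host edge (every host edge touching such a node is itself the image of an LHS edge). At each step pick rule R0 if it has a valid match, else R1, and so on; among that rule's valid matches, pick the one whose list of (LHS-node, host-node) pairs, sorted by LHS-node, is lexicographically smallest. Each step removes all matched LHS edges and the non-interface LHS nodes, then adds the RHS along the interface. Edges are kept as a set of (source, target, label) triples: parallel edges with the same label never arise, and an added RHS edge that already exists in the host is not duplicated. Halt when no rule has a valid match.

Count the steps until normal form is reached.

Answer: 2

Steps:
[0] host  ⇒  5 nodes, 6 edges  {1-q->1 1-q->3 2-q->2 2-q->4 3-q->2 4-q->1}
[1] R2 @ {0↦1, 1↦4, 2↦2}  ⇒  4 nodes, 3 edges  {1-q->1 1-q->3 3-q->2}
[2] R2 @ {0↦2, 1↦3, 2↦1}  ⇒  3 nodes, 0 edges  {∅}
normal form: no rule applies after step 2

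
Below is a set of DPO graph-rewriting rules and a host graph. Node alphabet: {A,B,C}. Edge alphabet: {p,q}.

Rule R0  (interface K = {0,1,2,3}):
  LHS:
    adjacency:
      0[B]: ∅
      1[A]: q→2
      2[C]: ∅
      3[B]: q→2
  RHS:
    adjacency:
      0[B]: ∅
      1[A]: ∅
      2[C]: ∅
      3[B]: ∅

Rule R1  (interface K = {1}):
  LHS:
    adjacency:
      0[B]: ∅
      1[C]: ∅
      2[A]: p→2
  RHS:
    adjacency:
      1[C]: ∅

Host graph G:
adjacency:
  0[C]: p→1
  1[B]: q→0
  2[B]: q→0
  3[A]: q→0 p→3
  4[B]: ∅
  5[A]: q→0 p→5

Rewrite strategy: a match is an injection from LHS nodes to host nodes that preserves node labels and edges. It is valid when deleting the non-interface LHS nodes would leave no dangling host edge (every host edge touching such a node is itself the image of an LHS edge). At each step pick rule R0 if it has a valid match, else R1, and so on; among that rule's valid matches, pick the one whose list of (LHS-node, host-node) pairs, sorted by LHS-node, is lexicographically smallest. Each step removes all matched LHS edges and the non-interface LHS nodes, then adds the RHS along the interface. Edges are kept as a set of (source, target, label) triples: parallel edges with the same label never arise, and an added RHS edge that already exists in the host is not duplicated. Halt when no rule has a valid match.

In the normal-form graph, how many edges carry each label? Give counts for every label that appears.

Answer: p:1

Derivation:
start.  V:6 E:7  edges: 0-p->1 1-q->0 2-q->0 3-q->0 3-p->3 5-q->0 5-p->5
1. fire R0 via {0↦1, 1↦3, 2↦0, 3↦2}  →  V:6 E:5  edges: 0-p->1 1-q->0 3-p->3 5-q->0 5-p->5
2. fire R0 via {0↦2, 1↦5, 2↦0, 3↦1}  →  V:6 E:3  edges: 0-p->1 3-p->3 5-p->5
3. fire R1 via {0↦2, 1↦0, 2↦3}  →  V:4 E:2  edges: 0-p->1 5-p->5
4. fire R1 via {0↦4, 1↦0, 2↦5}  →  V:2 E:1  edges: 0-p->1
halt: no rule applies after step 4
NF edges: [(0, 1, 'p')]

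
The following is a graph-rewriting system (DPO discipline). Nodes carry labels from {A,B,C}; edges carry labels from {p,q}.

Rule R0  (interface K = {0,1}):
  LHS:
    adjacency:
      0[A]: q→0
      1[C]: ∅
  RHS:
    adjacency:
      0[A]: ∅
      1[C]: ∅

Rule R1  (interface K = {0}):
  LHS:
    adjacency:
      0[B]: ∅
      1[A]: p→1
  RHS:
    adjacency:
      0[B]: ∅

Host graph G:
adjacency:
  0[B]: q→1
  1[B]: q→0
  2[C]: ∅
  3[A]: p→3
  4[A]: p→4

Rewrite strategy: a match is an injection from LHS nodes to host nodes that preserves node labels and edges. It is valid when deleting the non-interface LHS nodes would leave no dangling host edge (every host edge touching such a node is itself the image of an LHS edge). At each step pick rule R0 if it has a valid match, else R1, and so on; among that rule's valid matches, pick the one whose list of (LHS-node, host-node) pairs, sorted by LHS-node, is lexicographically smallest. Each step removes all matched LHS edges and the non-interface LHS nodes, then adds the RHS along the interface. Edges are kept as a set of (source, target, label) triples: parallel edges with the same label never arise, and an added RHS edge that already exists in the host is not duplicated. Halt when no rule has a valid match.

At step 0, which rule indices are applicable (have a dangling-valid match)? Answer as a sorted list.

R0: no valid match — LHS pattern not found
R1: 4 valid matches — {0↦0, 1↦3}, {0↦0, 1↦4}, {0↦1, 1↦3} (+1 more)

Answer: [R1]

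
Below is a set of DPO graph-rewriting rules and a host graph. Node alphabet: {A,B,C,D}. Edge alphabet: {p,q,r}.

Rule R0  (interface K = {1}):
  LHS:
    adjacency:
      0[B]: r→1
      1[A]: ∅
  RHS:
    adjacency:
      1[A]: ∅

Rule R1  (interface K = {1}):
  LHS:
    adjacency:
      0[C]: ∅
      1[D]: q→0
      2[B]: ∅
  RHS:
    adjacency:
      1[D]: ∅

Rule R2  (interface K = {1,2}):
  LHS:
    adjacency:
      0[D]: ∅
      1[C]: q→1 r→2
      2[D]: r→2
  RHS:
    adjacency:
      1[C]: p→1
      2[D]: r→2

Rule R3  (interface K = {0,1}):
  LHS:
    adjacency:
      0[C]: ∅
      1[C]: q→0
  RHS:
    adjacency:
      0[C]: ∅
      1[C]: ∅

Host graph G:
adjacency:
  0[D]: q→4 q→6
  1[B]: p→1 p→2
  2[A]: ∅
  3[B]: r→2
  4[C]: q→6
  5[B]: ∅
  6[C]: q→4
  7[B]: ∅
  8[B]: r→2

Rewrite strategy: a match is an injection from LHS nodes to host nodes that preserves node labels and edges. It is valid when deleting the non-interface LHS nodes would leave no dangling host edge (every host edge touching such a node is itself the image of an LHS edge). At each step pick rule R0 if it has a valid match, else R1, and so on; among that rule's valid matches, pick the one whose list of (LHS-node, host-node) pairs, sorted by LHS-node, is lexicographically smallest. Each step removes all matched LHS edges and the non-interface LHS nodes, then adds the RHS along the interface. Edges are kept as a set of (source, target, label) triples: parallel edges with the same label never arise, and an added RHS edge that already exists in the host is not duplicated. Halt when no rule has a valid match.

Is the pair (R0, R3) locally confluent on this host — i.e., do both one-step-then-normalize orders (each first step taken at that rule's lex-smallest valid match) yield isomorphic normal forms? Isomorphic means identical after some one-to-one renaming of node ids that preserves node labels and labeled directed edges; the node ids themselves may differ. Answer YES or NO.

Answer: YES

Derivation:
branch R0-first: apply at {0↦3, 1↦2} → |E|=7, then 5 more step(s) → NF |V|=3 |E|=2 V={0:D, 1:B, 2:A} E=1-p->1 1-p->2
branch R3-first: apply at {0↦4, 1↦6} → |E|=7, then 5 more step(s) → NF |V|=3 |E|=2 V={0:D, 1:B, 2:A} E=1-p->1 1-p->2
graphs isomorphic (equal up to label-preserving node renaming)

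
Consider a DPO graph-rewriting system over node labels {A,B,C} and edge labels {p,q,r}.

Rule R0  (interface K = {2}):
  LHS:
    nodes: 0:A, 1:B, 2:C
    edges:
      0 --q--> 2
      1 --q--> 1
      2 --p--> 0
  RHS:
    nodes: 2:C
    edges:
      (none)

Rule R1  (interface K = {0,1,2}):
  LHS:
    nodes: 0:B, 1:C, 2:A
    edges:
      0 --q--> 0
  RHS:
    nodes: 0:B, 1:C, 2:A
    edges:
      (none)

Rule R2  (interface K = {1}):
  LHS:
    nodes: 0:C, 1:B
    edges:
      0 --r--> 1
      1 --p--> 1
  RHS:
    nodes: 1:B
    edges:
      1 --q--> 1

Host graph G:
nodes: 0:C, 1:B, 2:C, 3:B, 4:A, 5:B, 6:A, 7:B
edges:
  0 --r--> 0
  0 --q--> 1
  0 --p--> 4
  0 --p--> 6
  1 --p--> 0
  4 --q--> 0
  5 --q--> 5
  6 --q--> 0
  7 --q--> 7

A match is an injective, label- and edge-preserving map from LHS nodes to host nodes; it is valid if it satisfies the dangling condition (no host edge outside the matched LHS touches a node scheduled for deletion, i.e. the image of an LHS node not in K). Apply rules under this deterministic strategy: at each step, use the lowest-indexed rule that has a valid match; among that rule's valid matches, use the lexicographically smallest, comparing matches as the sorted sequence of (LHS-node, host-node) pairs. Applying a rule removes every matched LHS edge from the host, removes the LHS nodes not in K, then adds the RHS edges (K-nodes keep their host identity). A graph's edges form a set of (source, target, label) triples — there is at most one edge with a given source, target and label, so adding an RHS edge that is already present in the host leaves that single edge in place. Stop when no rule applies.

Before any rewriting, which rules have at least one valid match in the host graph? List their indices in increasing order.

R0: 4 valid matches — {0↦4, 1↦5, 2↦0}, {0↦4, 1↦7, 2↦0}, {0↦6, 1↦5, 2↦0} (+1 more)
R1: 8 valid matches — {0↦5, 1↦0, 2↦4}, {0↦5, 1↦0, 2↦6}, {0↦5, 1↦2, 2↦4} (+5 more)
R2: no valid match — LHS pattern not found

Answer: [R0,R1]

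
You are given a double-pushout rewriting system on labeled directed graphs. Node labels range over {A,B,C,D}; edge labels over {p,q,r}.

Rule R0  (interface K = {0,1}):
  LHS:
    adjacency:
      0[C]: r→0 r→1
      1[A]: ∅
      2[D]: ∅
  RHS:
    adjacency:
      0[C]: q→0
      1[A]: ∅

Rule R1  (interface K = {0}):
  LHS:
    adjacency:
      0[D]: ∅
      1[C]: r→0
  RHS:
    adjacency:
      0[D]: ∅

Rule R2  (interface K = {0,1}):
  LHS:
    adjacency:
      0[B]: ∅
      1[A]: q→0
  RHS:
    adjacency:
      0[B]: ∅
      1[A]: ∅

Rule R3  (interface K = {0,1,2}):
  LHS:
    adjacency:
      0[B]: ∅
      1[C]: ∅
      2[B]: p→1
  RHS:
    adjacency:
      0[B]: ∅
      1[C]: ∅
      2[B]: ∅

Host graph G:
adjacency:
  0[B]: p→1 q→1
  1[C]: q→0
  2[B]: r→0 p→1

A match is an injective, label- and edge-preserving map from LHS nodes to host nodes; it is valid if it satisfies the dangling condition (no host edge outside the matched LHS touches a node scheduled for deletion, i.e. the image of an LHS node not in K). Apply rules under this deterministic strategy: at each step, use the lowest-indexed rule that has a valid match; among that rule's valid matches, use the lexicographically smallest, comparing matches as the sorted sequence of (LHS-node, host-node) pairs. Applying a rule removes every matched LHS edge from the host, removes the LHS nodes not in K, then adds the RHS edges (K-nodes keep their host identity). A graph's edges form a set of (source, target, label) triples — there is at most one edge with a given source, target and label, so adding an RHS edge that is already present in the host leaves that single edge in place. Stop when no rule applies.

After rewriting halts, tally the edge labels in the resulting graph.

Answer: q:2 r:1

Derivation:
initial: |V|=3 |E|=5  E = 0-p->1 0-q->1 1-q->0 2-r->0 2-p->1
step 1: apply R3 at {0↦0, 1↦1, 2↦2}  → |V|=3 |E|=4  E = 0-p->1 0-q->1 1-q->0 2-r->0
step 2: apply R3 at {0↦2, 1↦1, 2↦0}  → |V|=3 |E|=3  E = 0-q->1 1-q->0 2-r->0
final graph: no rule applies after step 2
NF edges: [(0, 1, 'q'), (1, 0, 'q'), (2, 0, 'r')]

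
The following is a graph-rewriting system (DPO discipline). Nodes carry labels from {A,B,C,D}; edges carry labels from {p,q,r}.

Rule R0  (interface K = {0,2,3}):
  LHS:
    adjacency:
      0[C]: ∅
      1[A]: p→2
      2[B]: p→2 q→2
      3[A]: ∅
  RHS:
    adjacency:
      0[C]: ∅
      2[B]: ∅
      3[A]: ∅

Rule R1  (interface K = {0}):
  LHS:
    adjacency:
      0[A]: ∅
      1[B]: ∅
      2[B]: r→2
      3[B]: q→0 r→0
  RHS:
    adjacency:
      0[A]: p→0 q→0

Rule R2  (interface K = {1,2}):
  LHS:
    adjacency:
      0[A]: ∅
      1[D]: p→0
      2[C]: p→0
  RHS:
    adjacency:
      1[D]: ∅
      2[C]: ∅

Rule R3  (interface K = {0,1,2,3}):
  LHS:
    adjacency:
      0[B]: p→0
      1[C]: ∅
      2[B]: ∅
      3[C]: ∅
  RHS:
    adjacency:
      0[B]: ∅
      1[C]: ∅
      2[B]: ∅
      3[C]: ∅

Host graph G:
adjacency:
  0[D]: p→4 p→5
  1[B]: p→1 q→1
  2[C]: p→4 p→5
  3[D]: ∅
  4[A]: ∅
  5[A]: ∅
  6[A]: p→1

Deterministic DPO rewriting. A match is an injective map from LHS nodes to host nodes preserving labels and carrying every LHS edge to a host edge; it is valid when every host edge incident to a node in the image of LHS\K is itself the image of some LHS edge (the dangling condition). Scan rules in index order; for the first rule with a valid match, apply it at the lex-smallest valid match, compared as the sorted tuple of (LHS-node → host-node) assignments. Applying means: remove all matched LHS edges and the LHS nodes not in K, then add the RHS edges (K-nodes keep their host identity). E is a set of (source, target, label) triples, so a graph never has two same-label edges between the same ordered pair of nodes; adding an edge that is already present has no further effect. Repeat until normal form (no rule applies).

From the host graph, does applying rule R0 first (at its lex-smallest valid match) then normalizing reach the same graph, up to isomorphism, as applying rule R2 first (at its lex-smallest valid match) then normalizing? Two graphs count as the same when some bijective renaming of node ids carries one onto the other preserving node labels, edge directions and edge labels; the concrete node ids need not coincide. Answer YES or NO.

Answer: YES

Derivation:
branch R0-first: apply at {0↦2, 1↦6, 2↦1, 3↦4} → |E|=4, then 2 more step(s) → NF |V|=4 |E|=0 V={0:D, 1:B, 2:C, 3:D} E=∅
branch R2-first: apply at {0↦4, 1↦0, 2↦2} → |E|=5, then 2 more step(s) → NF |V|=4 |E|=0 V={0:D, 1:B, 2:C, 3:D} E=∅
graphs isomorphic (equal up to label-preserving node renaming)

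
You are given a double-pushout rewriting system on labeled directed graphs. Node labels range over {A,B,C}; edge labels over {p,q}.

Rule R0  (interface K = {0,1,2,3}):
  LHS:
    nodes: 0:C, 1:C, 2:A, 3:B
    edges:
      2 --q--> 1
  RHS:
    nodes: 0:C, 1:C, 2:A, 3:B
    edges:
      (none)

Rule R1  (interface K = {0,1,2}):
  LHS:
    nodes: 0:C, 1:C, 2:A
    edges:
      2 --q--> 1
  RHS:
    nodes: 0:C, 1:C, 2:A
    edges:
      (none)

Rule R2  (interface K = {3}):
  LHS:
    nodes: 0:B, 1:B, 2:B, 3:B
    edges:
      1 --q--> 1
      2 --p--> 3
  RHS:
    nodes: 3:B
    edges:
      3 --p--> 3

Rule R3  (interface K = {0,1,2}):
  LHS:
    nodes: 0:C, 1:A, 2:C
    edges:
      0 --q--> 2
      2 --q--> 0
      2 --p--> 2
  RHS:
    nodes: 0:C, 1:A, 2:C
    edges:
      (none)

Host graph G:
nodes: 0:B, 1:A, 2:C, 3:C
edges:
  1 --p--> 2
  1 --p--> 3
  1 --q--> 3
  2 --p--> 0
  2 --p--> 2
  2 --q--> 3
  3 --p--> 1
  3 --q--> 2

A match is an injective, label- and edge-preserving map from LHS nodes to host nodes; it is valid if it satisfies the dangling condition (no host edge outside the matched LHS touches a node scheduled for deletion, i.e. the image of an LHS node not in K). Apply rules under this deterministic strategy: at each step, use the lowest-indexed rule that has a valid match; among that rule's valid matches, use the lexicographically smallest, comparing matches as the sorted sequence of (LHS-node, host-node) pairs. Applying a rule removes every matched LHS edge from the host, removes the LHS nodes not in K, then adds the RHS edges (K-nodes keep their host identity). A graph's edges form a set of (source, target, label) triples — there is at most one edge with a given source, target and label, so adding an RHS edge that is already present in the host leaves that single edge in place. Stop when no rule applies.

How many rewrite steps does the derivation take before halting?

[0] host  ⇒  4 nodes, 8 edges  {1-p->2 1-p->3 1-q->3 2-p->0 2-p->2 2-q->3 3-p->1 3-q->2}
[1] R0 @ {0↦2, 1↦3, 2↦1, 3↦0}  ⇒  4 nodes, 7 edges  {1-p->2 1-p->3 2-p->0 2-p->2 2-q->3 3-p->1 3-q->2}
[2] R3 @ {0↦3, 1↦1, 2↦2}  ⇒  4 nodes, 4 edges  {1-p->2 1-p->3 2-p->0 3-p->1}
halt: no rule applies after step 2

Answer: 2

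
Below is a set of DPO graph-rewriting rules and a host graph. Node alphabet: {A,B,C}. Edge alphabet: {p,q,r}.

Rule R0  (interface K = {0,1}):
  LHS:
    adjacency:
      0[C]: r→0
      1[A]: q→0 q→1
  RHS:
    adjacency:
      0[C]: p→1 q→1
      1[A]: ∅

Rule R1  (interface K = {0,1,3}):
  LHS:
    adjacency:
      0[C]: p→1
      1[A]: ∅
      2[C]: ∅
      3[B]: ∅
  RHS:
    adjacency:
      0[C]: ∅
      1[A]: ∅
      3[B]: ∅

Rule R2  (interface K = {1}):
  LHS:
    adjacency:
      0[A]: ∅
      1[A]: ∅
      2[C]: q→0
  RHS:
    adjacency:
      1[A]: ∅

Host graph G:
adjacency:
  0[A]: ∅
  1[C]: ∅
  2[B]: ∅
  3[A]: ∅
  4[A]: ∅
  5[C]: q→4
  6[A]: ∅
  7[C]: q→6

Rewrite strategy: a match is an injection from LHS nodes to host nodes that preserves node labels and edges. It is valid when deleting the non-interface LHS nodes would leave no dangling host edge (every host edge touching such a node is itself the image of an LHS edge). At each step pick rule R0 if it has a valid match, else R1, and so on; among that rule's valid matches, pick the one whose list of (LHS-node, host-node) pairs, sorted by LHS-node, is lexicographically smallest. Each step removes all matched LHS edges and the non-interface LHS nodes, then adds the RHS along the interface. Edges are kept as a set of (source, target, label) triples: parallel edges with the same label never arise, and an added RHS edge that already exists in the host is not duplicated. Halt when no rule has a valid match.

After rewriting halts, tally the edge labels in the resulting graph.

Answer: (no edges)

Steps:
start.  V:8 E:2  edges: 5-q->4 7-q->6
1. fire R2 via {0↦4, 1↦0, 2↦5}  →  V:6 E:1  edges: 7-q->6
2. fire R2 via {0↦6, 1↦0, 2↦7}  →  V:4 E:0  edges: ∅
normal form: no rule applies after step 2
NF edges: []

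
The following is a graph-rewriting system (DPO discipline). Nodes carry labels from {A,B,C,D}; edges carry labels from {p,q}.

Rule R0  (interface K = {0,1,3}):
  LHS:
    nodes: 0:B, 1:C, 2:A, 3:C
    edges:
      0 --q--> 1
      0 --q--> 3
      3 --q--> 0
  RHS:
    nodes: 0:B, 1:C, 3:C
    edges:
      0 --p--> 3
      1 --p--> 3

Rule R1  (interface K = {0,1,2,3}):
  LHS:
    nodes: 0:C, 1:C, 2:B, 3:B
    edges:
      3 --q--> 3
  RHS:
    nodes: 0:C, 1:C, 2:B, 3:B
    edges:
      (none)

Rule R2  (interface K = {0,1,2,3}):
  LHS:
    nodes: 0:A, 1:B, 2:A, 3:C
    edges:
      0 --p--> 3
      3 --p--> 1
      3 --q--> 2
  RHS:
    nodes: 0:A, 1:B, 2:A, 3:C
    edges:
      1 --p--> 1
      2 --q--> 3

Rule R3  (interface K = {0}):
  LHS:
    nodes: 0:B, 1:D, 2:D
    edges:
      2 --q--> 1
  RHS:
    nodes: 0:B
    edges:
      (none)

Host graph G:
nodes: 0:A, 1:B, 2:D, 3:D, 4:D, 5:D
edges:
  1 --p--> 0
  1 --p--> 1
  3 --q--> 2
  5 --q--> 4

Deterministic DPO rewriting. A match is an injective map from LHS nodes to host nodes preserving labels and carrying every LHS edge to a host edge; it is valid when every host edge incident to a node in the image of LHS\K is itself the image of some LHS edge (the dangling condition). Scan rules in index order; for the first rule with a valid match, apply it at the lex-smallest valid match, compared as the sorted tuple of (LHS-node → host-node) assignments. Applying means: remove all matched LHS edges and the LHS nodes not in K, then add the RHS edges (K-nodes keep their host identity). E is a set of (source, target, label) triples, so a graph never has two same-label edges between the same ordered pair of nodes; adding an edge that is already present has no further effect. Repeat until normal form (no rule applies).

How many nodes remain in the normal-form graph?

start.  V:6 E:4  edges: 1-p->0 1-p->1 3-q->2 5-q->4
1. fire R3 via {0↦1, 1↦2, 2↦3}  →  V:4 E:3  edges: 1-p->0 1-p->1 5-q->4
2. fire R3 via {0↦1, 1↦4, 2↦5}  →  V:2 E:2  edges: 1-p->0 1-p->1
final graph: no rule applies after step 2
NF nodes: {0:A, 1:B}

Answer: 2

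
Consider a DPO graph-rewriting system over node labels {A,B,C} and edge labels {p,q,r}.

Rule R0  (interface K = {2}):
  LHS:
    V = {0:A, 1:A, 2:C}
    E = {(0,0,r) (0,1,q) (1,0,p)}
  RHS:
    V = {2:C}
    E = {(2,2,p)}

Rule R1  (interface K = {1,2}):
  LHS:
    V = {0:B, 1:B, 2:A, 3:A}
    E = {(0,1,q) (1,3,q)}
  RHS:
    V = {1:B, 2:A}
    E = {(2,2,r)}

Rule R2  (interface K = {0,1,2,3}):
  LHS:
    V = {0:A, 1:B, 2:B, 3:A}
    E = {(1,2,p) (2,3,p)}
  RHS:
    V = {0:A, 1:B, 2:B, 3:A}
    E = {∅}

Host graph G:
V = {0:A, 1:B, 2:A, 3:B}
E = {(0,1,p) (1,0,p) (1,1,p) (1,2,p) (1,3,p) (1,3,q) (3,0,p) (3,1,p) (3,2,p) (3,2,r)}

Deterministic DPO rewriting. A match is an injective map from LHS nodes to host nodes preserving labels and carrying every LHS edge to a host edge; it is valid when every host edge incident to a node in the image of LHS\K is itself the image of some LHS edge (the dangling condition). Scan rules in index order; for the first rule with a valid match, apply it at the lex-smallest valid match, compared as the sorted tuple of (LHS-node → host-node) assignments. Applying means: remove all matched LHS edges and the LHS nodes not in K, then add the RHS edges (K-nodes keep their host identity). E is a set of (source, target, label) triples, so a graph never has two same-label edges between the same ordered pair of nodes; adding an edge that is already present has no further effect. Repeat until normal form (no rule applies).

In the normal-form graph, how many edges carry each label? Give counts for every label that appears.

Answer: p:4 q:1 r:1

Steps:
[0] host  ⇒  4 nodes, 10 edges  {0-p->1 1-p->0 1-p->1 1-p->2 1-p->3 1-q->3 3-p->0 3-p->1 3-p->2 3-r->2}
[1] R2 @ {0↦0, 1↦1, 2↦3, 3↦2}  ⇒  4 nodes, 8 edges  {0-p->1 1-p->0 1-p->1 1-p->2 1-q->3 3-p->0 3-p->1 3-r->2}
[2] R2 @ {0↦0, 1↦3, 2↦1, 3↦2}  ⇒  4 nodes, 6 edges  {0-p->1 1-p->0 1-p->1 1-q->3 3-p->0 3-r->2}
halt: no rule applies after step 2
NF edges: [(0, 1, 'p'), (1, 0, 'p'), (1, 1, 'p'), (1, 3, 'q'), (3, 0, 'p'), (3, 2, 'r')]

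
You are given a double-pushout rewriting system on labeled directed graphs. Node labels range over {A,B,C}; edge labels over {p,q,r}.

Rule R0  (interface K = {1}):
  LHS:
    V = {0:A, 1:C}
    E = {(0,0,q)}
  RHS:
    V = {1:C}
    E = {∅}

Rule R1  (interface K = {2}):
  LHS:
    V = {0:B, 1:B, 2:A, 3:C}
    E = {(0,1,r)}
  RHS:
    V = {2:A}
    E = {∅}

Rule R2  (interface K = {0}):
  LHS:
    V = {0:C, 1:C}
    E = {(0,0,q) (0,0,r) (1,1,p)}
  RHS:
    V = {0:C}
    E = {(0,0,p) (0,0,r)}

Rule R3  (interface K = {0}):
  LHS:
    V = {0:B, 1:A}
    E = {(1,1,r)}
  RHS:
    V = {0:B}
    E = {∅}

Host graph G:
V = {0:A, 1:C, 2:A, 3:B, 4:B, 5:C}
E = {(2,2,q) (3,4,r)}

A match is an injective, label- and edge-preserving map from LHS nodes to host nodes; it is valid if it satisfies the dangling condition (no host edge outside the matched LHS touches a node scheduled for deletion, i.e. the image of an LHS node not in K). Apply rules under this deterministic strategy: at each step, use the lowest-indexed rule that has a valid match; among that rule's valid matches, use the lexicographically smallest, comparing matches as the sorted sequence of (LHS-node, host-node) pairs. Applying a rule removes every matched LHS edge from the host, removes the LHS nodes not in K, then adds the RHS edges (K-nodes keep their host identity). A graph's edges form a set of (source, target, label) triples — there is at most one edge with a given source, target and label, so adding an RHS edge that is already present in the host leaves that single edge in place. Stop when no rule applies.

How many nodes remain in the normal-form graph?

start.  V:6 E:2  edges: 2-q->2 3-r->4
1. fire R0 via {0↦2, 1↦1}  →  V:5 E:1  edges: 3-r->4
2. fire R1 via {0↦3, 1↦4, 2↦0, 3↦1}  →  V:2 E:0  edges: ∅
normal form: no rule applies after step 2
NF nodes: {0:A, 5:C}

Answer: 2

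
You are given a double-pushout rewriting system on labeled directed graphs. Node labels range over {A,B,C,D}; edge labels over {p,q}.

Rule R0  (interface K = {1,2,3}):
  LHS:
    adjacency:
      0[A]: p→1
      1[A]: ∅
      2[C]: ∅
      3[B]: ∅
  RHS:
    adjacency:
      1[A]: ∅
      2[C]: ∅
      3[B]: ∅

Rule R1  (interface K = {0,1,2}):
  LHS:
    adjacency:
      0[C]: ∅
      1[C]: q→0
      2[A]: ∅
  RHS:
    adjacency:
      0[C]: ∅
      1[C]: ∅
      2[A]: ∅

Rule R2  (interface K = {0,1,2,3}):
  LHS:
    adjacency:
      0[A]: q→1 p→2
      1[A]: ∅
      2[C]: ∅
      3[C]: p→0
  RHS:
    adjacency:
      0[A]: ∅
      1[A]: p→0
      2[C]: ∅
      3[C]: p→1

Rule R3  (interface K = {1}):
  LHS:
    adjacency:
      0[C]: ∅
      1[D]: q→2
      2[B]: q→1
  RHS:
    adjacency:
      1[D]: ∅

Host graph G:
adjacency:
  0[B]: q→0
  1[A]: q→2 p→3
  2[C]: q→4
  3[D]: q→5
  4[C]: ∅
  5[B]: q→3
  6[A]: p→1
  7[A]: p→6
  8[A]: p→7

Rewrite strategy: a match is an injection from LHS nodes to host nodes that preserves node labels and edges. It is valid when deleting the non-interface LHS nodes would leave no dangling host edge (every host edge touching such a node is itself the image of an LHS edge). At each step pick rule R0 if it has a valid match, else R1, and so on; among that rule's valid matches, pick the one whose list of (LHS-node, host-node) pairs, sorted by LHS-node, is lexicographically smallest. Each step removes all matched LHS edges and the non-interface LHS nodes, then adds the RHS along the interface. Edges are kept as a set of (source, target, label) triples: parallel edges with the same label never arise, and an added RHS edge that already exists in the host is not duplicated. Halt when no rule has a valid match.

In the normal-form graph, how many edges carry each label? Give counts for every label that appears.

Answer: p:1 q:2

Rewrite trace:
[0] host  ⇒  9 nodes, 9 edges  {0-q->0 1-q->2 1-p->3 2-q->4 3-q->5 5-q->3 6-p->1 7-p->6 8-p->7}
[1] R0 @ {0↦8, 1↦7, 2↦2, 3↦0}  ⇒  8 nodes, 8 edges  {0-q->0 1-q->2 1-p->3 2-q->4 3-q->5 5-q->3 6-p->1 7-p->6}
[2] R0 @ {0↦7, 1↦6, 2↦2, 3↦0}  ⇒  7 nodes, 7 edges  {0-q->0 1-q->2 1-p->3 2-q->4 3-q->5 5-q->3 6-p->1}
[3] R0 @ {0↦6, 1↦1, 2↦2, 3↦0}  ⇒  6 nodes, 6 edges  {0-q->0 1-q->2 1-p->3 2-q->4 3-q->5 5-q->3}
[4] R1 @ {0↦4, 1↦2, 2↦1}  ⇒  6 nodes, 5 edges  {0-q->0 1-q->2 1-p->3 3-q->5 5-q->3}
[5] R3 @ {0↦4, 1↦3, 2↦5}  ⇒  4 nodes, 3 edges  {0-q->0 1-q->2 1-p->3}
halt: no rule applies after step 5
NF edges: [(0, 0, 'q'), (1, 2, 'q'), (1, 3, 'p')]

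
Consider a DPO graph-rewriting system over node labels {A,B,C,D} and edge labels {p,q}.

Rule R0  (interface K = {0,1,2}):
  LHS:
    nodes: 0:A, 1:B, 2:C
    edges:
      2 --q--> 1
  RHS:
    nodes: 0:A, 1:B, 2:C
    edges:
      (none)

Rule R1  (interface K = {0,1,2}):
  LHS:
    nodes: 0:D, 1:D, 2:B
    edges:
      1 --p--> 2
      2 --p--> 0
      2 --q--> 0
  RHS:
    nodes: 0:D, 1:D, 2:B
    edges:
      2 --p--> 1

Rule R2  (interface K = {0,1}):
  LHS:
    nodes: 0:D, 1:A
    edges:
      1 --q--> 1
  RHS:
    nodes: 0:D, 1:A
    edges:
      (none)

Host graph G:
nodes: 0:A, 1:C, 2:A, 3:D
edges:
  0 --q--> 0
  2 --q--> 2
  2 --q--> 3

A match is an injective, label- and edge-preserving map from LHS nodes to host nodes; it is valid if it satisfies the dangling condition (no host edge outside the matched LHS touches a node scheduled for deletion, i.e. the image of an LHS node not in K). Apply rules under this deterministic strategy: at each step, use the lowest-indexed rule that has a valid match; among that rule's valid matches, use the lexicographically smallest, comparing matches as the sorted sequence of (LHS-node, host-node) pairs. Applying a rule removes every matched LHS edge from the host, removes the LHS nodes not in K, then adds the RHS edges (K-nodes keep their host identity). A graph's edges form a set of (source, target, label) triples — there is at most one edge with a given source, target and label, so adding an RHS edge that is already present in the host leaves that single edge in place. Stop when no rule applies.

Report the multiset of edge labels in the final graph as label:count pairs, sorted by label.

initial: |V|=4 |E|=3  E = 0-q->0 2-q->2 2-q->3
step 1: apply R2 at {0↦3, 1↦0}  → |V|=4 |E|=2  E = 2-q->2 2-q->3
step 2: apply R2 at {0↦3, 1↦2}  → |V|=4 |E|=1  E = 2-q->3
normal form: no rule applies after step 2
NF edges: [(2, 3, 'q')]

Answer: q:1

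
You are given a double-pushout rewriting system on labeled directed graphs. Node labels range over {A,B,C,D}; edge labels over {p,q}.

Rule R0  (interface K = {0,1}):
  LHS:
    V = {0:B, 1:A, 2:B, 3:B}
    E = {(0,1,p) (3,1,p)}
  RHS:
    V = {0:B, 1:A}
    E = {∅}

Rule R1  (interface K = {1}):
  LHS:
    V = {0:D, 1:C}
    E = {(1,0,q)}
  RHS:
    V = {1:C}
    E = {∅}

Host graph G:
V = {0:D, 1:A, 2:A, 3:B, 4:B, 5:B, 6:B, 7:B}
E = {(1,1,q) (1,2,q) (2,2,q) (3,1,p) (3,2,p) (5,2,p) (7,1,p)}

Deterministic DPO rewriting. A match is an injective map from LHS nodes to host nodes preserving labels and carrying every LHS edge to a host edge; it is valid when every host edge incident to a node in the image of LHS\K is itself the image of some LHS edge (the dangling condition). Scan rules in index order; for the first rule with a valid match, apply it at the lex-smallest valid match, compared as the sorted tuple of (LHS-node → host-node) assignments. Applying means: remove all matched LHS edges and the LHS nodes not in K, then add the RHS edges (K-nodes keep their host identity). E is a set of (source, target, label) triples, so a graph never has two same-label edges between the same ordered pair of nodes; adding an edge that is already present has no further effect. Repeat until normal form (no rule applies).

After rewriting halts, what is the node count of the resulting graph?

Answer: 4

Derivation:
initial: |V|=8 |E|=7  E = 1-q->1 1-q->2 2-q->2 3-p->1 3-p->2 5-p->2 7-p->1
step 1: apply R0 at {0↦3, 1↦1, 2↦4, 3↦7}  → |V|=6 |E|=5  E = 1-q->1 1-q->2 2-q->2 3-p->2 5-p->2
step 2: apply R0 at {0↦3, 1↦2, 2↦6, 3↦5}  → |V|=4 |E|=3  E = 1-q->1 1-q->2 2-q->2
halt: no rule applies after step 2
NF nodes: {0:D, 1:A, 2:A, 3:B}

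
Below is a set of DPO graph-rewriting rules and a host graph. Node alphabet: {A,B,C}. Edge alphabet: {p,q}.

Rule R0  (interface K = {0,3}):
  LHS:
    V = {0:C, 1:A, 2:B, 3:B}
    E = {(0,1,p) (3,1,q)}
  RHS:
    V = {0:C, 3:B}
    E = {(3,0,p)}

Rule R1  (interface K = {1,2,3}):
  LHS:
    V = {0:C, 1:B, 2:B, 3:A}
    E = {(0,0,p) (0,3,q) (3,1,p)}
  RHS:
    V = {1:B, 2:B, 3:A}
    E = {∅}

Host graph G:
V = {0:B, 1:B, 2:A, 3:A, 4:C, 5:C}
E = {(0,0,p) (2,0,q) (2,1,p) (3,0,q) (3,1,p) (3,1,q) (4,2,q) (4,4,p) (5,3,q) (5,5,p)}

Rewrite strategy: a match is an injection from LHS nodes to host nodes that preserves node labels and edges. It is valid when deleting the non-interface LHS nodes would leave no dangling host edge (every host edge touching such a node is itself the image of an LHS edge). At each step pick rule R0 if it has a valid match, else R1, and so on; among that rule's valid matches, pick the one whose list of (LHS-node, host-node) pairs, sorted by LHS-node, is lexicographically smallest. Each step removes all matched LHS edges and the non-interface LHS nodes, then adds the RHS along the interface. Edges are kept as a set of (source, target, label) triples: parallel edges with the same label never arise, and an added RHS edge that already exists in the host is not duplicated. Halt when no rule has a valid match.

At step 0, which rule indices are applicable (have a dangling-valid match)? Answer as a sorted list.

Answer: [R1]

Derivation:
R0: no valid match — LHS pattern not found
R1: 2 valid matches — {0↦4, 1↦1, 2↦0, 3↦2}, {0↦5, 1↦1, 2↦0, 3↦3}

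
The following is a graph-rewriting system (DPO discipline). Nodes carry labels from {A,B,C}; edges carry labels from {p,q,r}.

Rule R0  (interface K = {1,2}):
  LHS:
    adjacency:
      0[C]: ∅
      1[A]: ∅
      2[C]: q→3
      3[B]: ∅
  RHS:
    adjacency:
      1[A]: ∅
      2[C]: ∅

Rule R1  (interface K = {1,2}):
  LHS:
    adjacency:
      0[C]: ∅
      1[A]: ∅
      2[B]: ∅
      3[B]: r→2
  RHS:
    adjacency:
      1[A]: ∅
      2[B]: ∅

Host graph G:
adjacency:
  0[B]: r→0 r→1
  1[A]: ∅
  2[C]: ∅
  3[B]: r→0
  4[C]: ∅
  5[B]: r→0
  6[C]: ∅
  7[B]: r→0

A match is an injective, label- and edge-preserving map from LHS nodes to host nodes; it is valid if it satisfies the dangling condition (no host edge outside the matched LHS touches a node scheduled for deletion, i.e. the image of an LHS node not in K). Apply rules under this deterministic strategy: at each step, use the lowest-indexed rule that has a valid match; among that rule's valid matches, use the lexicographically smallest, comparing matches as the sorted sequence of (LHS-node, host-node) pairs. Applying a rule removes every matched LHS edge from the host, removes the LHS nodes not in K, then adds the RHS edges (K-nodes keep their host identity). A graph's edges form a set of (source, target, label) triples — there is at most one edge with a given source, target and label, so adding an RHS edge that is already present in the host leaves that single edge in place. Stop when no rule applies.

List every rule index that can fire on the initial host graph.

R0: no valid match — LHS pattern not found
R1: 9 valid matches — {0↦2, 1↦1, 2↦0, 3↦3}, {0↦2, 1↦1, 2↦0, 3↦5}, {0↦2, 1↦1, 2↦0, 3↦7} (+6 more)

Answer: [R1]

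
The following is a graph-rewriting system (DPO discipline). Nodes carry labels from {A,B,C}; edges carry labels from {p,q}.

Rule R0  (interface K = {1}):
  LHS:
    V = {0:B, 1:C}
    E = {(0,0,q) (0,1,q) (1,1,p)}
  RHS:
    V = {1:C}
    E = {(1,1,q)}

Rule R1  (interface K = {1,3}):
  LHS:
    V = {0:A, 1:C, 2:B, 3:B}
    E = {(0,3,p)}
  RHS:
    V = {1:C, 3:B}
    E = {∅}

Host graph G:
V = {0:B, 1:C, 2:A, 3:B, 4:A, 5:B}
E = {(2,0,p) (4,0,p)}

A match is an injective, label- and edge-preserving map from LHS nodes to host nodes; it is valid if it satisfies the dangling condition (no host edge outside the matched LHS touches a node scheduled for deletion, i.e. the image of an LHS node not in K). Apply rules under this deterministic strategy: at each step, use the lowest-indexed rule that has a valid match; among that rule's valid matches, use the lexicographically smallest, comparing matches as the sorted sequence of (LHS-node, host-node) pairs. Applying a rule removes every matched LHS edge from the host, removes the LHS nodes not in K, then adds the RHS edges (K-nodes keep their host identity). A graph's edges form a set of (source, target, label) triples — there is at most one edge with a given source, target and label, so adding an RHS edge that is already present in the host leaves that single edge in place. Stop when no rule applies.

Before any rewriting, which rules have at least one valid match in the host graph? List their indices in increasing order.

R0: no valid match — LHS pattern not found
R1: 4 valid matches — {0↦2, 1↦1, 2↦3, 3↦0}, {0↦2, 1↦1, 2↦5, 3↦0}, {0↦4, 1↦1, 2↦3, 3↦0} (+1 more)

Answer: [R1]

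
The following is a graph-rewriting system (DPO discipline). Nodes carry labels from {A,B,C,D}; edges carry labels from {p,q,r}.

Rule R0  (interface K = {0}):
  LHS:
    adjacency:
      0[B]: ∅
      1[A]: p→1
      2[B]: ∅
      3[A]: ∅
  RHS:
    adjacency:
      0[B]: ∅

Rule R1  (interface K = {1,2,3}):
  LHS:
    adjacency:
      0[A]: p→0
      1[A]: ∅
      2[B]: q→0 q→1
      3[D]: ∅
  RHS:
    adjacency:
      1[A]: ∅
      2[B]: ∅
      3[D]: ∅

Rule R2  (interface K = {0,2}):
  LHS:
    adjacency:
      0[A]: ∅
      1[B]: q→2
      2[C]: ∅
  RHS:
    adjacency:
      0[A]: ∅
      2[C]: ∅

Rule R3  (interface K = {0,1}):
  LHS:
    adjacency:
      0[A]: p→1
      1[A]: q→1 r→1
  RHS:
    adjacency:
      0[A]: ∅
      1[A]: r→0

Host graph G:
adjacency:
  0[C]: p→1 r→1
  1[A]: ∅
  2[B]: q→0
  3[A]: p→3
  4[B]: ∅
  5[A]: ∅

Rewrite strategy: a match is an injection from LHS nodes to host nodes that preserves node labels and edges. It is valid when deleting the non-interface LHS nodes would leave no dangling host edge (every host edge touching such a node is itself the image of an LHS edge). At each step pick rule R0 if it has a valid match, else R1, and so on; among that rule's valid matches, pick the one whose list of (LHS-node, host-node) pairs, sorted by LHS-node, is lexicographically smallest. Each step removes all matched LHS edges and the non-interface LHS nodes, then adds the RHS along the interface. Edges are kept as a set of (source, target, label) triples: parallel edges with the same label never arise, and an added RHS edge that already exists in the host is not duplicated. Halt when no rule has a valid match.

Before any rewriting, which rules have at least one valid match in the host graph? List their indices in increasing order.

R0: 1 valid match — {0↦2, 1↦3, 2↦4, 3↦5}
R1: no valid match — LHS pattern not found
R2: 3 valid matches — {0↦1, 1↦2, 2↦0}, {0↦3, 1↦2, 2↦0}, {0↦5, 1↦2, 2↦0}
R3: no valid match — LHS pattern not found

Answer: [R0,R2]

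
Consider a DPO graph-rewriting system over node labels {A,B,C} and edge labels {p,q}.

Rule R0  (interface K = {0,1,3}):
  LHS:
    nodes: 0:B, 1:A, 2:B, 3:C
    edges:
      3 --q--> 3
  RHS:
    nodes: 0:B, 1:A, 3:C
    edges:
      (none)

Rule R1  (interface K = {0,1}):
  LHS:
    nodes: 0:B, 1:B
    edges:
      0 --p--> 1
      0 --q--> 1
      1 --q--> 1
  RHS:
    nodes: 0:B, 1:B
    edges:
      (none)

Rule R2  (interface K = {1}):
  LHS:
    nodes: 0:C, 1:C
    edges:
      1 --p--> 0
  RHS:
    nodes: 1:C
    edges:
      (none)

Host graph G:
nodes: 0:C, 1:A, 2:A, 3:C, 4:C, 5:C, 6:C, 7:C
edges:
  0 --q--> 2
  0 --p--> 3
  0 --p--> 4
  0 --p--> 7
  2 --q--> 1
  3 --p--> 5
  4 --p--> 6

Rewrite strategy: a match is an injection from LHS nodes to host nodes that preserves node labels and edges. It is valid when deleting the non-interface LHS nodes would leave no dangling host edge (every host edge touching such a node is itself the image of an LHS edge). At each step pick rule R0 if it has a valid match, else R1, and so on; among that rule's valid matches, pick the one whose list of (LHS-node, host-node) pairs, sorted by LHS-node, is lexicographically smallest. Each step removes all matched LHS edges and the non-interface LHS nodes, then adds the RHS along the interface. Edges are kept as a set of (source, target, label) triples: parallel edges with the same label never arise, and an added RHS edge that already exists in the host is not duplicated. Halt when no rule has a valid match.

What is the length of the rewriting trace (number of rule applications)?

initial: |V|=8 |E|=7  E = 0-q->2 0-p->3 0-p->4 0-p->7 2-q->1 3-p->5 4-p->6
step 1: apply R2 at {0↦5, 1↦3}  → |V|=7 |E|=6  E = 0-q->2 0-p->3 0-p->4 0-p->7 2-q->1 4-p->6
step 2: apply R2 at {0↦3, 1↦0}  → |V|=6 |E|=5  E = 0-q->2 0-p->4 0-p->7 2-q->1 4-p->6
step 3: apply R2 at {0↦6, 1↦4}  → |V|=5 |E|=4  E = 0-q->2 0-p->4 0-p->7 2-q->1
step 4: apply R2 at {0↦4, 1↦0}  → |V|=4 |E|=3  E = 0-q->2 0-p->7 2-q->1
step 5: apply R2 at {0↦7, 1↦0}  → |V|=3 |E|=2  E = 0-q->2 2-q->1
halt: no rule applies after step 5

Answer: 5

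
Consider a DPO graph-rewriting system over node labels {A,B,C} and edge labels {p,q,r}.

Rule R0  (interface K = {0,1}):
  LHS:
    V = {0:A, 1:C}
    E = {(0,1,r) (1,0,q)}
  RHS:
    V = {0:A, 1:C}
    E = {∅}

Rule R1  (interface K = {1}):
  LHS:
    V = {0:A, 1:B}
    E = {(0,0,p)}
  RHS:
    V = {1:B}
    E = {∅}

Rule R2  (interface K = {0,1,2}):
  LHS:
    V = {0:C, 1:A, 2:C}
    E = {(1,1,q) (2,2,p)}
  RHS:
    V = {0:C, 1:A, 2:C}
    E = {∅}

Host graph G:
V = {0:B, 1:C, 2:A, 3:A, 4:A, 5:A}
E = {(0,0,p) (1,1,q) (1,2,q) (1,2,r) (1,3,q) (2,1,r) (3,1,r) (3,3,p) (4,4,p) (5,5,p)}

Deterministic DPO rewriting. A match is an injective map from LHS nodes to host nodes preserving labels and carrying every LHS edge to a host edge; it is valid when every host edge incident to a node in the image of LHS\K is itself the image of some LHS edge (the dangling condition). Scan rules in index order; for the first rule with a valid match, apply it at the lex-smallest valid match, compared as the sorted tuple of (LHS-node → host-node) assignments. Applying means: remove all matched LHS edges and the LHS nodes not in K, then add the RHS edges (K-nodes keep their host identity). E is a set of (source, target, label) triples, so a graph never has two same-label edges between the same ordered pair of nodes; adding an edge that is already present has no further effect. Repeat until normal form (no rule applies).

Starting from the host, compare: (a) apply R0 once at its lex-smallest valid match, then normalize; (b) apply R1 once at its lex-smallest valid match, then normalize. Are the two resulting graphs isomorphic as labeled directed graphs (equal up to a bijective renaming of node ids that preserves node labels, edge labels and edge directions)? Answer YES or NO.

Answer: YES

Steps:
branch R0-first: apply at {0↦2, 1↦1} → |E|=8, then 4 more step(s) → NF |V|=3 |E|=3 V={0:B, 1:C, 2:A} E=0-p->0 1-q->1 1-r->2
branch R1-first: apply at {0↦4, 1↦0} → |E|=9, then 4 more step(s) → NF |V|=3 |E|=3 V={0:B, 1:C, 2:A} E=0-p->0 1-q->1 1-r->2
graphs isomorphic (equal up to label-preserving node renaming)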